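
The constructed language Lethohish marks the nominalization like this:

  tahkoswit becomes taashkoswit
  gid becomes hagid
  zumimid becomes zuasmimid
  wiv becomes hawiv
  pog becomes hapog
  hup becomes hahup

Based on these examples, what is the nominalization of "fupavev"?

"fupavev" has 3 vowels. The stems with 3 vowels (tahkoswit → taashkoswit, zumimid → zuasmimid) insert -as- after the first vowel.
The other pattern: stems with 1 vowel add the prefix ha-.
So fupavev → fuaspavev.

fuaspavev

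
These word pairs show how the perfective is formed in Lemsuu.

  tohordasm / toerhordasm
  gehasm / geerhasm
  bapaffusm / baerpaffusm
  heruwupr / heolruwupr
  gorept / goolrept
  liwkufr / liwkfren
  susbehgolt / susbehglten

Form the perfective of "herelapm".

heolrelapm

gorept and susbehgolt both end in -t yet inflect differently (goolrept, susbehglten), so the final letter is not what conditions the rule; the second-to-last letter is.
"herelapm" has second-to-last letter 'p'. The stems whose second-to-last letter is 'p' (heruwupr → heolruwupr, gorept → goolrept) insert -ol- after the first vowel.
The other patterns: stems whose second-to-last letter is 's' insert -er- after the first vowel; stems whose second-to-last letter is 'f' or 'l' delete the last vowel and add -en.
So herelapm → heolrelapm.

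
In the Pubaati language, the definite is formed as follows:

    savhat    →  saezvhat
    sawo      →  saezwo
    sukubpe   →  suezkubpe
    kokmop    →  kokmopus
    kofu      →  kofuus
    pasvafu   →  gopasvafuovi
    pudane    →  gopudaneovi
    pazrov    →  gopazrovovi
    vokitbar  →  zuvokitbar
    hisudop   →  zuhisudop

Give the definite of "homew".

zuhomew

kofu and pasvafu both end in -u yet inflect differently (kofuus, gopasvafuovi), so the final letter is not what conditions the rule; the first letter is.
"homew" begins with h-. The one such stem in the data (hisudop → zuhisudop) adds the prefix zu-, so the same rule applies.
The other patterns: stems beginning with s- insert -ez- after the first vowel; stems beginning with k- add -us; stems beginning with p- add go- … -ovi around the stem.
So homew → zuhomew.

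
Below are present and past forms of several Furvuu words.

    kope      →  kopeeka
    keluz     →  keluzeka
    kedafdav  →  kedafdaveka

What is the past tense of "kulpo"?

Every pair shown (kope → kopeeka, keluz → keluzeka, kedafdav → kedafdaveka) follows the same rule: add -eka.
So kulpo → kulpoeka.

kulpoeka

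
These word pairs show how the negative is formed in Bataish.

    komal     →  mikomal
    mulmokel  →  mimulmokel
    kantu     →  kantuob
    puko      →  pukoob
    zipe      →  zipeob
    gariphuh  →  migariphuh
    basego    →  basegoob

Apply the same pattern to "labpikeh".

milabpikeh

"labpikeh" ends in a consonant. The stems ending in a consonant (gariphuh → migariphuh, mulmokel → mimulmokel, komal → mikomal) add the prefix mi-.
The other pattern: stems ending in a vowel add -ob.
So labpikeh → milabpikeh.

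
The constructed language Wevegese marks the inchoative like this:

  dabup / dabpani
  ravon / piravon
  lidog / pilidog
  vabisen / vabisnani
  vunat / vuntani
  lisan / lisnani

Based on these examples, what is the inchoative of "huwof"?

"huwof" has last vowel 'o'. The stems whose last vowel is 'o' (lidog → pilidog, ravon → piravon) add the prefix pi-.
The other pattern: stems whose last vowel is 'a', 'e' or 'u' delete the last vowel and add -ani.
So huwof → pihuwof.

pihuwof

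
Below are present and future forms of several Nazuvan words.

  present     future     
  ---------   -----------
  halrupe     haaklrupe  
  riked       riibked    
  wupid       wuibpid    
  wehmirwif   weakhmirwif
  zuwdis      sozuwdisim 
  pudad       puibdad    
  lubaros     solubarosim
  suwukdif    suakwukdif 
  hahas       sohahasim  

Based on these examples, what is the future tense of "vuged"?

vuibged

pudad and hahas both have last vowel 'a' yet inflect differently (puibdad, sohahasim), so the last vowel is not what conditions the rule; the final letter is.
"vuged" ends in -d. The stems ending in -d (riked → riibked, pudad → puibdad, wupid → wuibpid) insert -ib- after the first vowel.
The other patterns: stems ending in -s add so- … -im around the stem; stems ending in -e or -f insert -ak- after the first vowel.
So vuged → vuibged.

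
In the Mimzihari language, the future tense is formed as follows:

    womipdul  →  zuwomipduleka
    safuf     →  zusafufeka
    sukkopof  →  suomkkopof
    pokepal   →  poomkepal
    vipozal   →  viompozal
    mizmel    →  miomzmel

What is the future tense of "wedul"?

safuf and sukkopof both end in -f yet inflect differently (zusafufeka, suomkkopof), so the final letter is not what conditions the rule; the last vowel is.
"wedul" has last vowel 'u'. The stems whose last vowel is 'u' (womipdul → zuwomipduleka, safuf → zusafufeka) add zu- … -eka around the stem.
The other pattern: stems whose last vowel is 'a', 'e' or 'o' insert -om- after the first vowel.
So wedul → zuweduleka.

zuweduleka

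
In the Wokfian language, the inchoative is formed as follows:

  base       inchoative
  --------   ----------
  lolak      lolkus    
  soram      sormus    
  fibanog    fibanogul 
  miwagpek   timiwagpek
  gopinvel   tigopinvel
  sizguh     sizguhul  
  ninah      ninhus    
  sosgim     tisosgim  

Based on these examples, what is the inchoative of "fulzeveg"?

tifulzeveg

ninah and sizguh both end in -h yet inflect differently (ninhus, sizguhul), so the final letter is not what conditions the rule; the last vowel is.
"fulzeveg" has last vowel 'e'. The stems whose last vowel is 'e' (miwagpek → timiwagpek, gopinvel → tigopinvel) add the prefix ti-.
The other patterns: stems whose last vowel is 'a' delete the last vowel and add -us; stems whose last vowel is 'o' or 'u' add -ul.
So fulzeveg → tifulzeveg.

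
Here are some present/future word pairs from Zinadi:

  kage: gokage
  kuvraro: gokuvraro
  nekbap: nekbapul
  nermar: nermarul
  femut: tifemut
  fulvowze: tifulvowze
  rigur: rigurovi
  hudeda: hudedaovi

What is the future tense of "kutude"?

gokutude

kage and fulvowze both end in -e yet inflect differently (gokage, tifulvowze), so the final letter is not what conditions the rule; the first letter is.
"kutude" begins with k-. The stems beginning with k- (kage → gokage, kuvraro → gokuvraro) add the prefix go-.
The other patterns: stems beginning with n- add -ul; stems beginning with f- add the prefix ti-; stems beginning with h- or r- add -ovi.
So kutude → gokutude.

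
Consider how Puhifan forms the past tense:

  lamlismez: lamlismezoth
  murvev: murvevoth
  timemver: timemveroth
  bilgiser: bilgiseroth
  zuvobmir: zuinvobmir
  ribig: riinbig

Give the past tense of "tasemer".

timemver and zuvobmir both end in -r yet inflect differently (timemveroth, zuinvobmir), so the final letter is not what conditions the rule; the last vowel is.
"tasemer" has last vowel 'e'. The stems whose last vowel is 'e' (lamlismez → lamlismezoth, murvev → murvevoth, timemver → timemveroth) add -oth.
The other pattern: stems whose last vowel is 'i' insert -in- after the first vowel.
So tasemer → tasemeroth.

tasemeroth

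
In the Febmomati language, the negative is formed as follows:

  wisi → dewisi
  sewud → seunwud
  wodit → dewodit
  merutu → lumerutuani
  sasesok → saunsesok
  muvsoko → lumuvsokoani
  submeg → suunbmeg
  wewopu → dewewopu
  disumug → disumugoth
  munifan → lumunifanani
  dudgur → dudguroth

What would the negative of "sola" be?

sounla

disumug and submeg both end in -g yet inflect differently (disumugoth, suunbmeg), so the final letter is not what conditions the rule; the first letter is.
"sola" begins with s-. The stems beginning with s- (sasesok → saunsesok, submeg → suunbmeg, sewud → seunwud) insert -un- after the first vowel.
The other patterns: stems beginning with d- add -oth; stems beginning with w- add the prefix de-; stems beginning with m- add lu- … -ani around the stem.
So sola → sounla.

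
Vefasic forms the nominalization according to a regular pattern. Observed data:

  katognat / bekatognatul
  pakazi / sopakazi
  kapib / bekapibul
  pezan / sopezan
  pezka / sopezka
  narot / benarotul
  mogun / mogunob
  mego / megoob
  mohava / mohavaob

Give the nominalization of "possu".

sopossu

"possu" begins with p-. The stems beginning with p- (pakazi → sopakazi, pezan → sopezan, pezka → sopezka) add the prefix so-.
So possu → sopossu.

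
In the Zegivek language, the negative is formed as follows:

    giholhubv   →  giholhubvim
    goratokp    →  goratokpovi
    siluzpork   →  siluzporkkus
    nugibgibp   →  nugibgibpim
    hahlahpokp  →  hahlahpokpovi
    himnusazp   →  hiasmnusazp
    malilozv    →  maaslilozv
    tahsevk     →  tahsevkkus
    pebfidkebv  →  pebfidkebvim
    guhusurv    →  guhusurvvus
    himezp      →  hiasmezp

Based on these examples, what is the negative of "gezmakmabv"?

gezmakmabvim

nugibgibp and goratokp both end in -p yet inflect differently (nugibgibpim, goratokpovi), so the final letter is not what conditions the rule; the second-to-last letter is.
"gezmakmabv" has second-to-last letter 'b'. The stems whose second-to-last letter is 'b' (pebfidkebv → pebfidkebvim, giholhubv → giholhubvim, nugibgibp → nugibgibpim) add -im.
The other patterns: stems whose second-to-last letter is 'k' add -ovi; stems whose second-to-last letter is 'z' insert -as- after the first vowel; stems whose second-to-last letter is 'r' or 'v' double the final consonant and add -us.
So gezmakmabv → gezmakmabvim.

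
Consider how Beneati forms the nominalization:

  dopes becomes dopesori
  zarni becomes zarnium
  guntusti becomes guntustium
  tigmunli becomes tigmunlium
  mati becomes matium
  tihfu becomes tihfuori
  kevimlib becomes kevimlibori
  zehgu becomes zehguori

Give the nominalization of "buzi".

buzium

tigmunli and kevimlib both have last vowel 'i' yet inflect differently (tigmunlium, kevimlibori), so the last vowel is not what conditions the rule; the final letter is.
"buzi" ends in -i. The stems ending in -i (tigmunli → tigmunlium, mati → matium, zarni → zarnium) add -um.
The other pattern: stems ending in -b, -s or -u add -ori.
So buzi → buzium.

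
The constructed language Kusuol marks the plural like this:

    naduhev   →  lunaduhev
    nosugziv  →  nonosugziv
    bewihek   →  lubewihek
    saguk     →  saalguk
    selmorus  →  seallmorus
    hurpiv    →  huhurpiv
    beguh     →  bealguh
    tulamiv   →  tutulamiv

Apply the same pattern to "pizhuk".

hurpiv and naduhev both end in -v yet inflect differently (huhurpiv, lunaduhev), so the final letter is not what conditions the rule; the last vowel is.
"pizhuk" has last vowel 'u'. The stems whose last vowel is 'u' (beguh → bealguh, saguk → saalguk, selmorus → seallmorus) insert -al- after the first vowel.
So pizhuk → pialzhuk.

pialzhuk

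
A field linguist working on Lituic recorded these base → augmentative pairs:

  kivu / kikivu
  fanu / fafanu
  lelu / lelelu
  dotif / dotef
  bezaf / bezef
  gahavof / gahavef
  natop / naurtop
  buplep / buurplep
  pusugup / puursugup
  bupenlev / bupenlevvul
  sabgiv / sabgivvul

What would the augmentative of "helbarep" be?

"helbarep" ends in -p. The stems ending in -p (natop → naurtop, buplep → buurplep, pusugup → puursugup) insert -ur- after the first vowel.
So helbarep → heurlbarep.

heurlbarep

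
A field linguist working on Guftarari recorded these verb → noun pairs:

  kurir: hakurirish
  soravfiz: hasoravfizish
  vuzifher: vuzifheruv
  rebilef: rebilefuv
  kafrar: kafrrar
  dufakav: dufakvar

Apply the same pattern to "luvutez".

luvutezuv

kurir and vuzifher both end in -r yet inflect differently (hakurirish, vuzifheruv), so the final letter is not what conditions the rule; the last vowel is.
"luvutez" has last vowel 'e'. The stems whose last vowel is 'e' (vuzifher → vuzifheruv, rebilef → rebilefuv) add -uv.
The other patterns: stems whose last vowel is 'i' add ha- … -ish around the stem; stems whose last vowel is 'a' delete the last vowel and add -ar.
So luvutez → luvutezuv.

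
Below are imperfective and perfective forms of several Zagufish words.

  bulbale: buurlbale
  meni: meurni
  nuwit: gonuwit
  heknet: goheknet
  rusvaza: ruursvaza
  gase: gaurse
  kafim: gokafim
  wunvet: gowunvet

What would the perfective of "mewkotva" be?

meurwkotva

gase and heknet both have last vowel 'e' yet inflect differently (gaurse, goheknet), so the last vowel is not what conditions the rule; whether the stem ends in a vowel or a consonant is.
"mewkotva" ends in a vowel. The stems ending in a vowel (gase → gaurse, rusvaza → ruursvaza, bulbale → buurlbale) insert -ur- after the first vowel.
The other pattern: stems ending in a consonant add the prefix go-.
So mewkotva → meurwkotva.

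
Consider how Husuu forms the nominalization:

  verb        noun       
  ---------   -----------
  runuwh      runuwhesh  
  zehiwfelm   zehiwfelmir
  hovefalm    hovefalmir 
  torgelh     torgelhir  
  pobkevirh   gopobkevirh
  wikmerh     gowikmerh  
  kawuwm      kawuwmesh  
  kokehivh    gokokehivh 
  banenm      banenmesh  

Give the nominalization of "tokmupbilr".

tokmupbilrir

banenm and zehiwfelm both end in -m yet inflect differently (banenmesh, zehiwfelmir), so the final letter is not what conditions the rule; the second-to-last letter is.
"tokmupbilr" has second-to-last letter 'l'. The stems whose second-to-last letter is 'l' (zehiwfelm → zehiwfelmir, hovefalm → hovefalmir, torgelh → torgelhir) add -ir.
The other patterns: stems whose second-to-last letter is 'n' or 'w' add -esh; stems whose second-to-last letter is 'r' or 'v' add the prefix go-.
So tokmupbilr → tokmupbilrir.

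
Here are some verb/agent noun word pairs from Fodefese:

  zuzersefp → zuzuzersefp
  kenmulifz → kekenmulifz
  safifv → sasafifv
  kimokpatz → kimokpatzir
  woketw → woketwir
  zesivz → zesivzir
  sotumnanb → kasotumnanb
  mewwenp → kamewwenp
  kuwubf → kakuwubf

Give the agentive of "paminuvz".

kenmulifz and kimokpatz both end in -z yet inflect differently (kekenmulifz, kimokpatzir), so the final letter is not what conditions the rule; the second-to-last letter is.
"paminuvz" has second-to-last letter 'v'. The one such stem in the data (zesivz → zesivzir) adds -ir, so the same rule applies.
So paminuvz → paminuvzir.

paminuvzir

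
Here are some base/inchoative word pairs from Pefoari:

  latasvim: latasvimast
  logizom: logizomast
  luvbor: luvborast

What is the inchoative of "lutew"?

Every pair shown (latasvim → latasvimast, logizom → logizomast, luvbor → luvborast) follows the same rule: add -ast.
So lutew → lutewast.

lutewast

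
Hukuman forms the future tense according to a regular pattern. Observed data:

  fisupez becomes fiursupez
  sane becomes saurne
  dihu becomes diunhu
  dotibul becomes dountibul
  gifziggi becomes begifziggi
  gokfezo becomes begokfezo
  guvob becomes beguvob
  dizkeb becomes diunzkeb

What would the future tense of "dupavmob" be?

guvob and dizkeb both end in -b yet inflect differently (beguvob, diunzkeb), so the final letter is not what conditions the rule; the first letter is.
"dupavmob" begins with d-. The stems beginning with d- (dizkeb → diunzkeb, dotibul → dountibul, dihu → diunhu) insert -un- after the first vowel.
The other patterns: stems beginning with g- add the prefix be-; stems beginning with f- or s- insert -ur- after the first vowel.
So dupavmob → duunpavmob.

duunpavmob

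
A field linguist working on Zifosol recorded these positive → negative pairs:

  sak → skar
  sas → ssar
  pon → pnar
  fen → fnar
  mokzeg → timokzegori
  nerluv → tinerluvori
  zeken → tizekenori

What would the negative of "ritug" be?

pon and zeken both end in -n yet inflect differently (pnar, tizekenori), so the final letter is not what conditions the rule; the number of vowels is.
"ritug" has 2 vowels. The stems with 2 vowels (mokzeg → timokzegori, nerluv → tinerluvori, zeken → tizekenori) add ti- … -ori around the stem.
So ritug → tiritugori.

tiritugori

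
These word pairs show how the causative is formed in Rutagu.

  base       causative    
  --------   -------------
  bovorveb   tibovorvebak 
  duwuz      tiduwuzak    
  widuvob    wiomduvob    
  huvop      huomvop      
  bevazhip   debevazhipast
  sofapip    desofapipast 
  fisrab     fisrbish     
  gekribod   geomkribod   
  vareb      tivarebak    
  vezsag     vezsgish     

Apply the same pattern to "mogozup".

timogozupak

"mogozup" has last vowel 'u'. The one such stem in the data (duwuz → tiduwuzak) adds ti- … -ak around the stem, so the same rule applies.
So mogozup → timogozupak.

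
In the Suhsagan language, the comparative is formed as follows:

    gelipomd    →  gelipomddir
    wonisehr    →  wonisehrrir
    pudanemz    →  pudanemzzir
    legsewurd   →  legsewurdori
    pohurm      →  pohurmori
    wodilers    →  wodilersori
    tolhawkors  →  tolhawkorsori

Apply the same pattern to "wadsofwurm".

wadsofwurmori

"wadsofwurm" has second-to-last letter 'r'. The stems whose second-to-last letter is 'r' (legsewurd → legsewurdori, tolhawkors → tolhawkorsori, wodilers → wodilersori) add -ori.
The other pattern: stems whose second-to-last letter is 'h' or 'm' double the final consonant and add -ir.
So wadsofwurm → wadsofwurmori.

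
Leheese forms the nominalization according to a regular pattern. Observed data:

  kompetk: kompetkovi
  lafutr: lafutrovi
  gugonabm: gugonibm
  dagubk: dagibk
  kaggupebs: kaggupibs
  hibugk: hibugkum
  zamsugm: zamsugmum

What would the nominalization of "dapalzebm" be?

kompetk and dagubk both end in -k yet inflect differently (kompetkovi, dagibk), so the final letter is not what conditions the rule; the second-to-last letter is.
"dapalzebm" has second-to-last letter 'b'. The stems whose second-to-last letter is 'b' (gugonabm → gugonibm, dagubk → dagibk, kaggupebs → kaggupibs) change the last vowel to 'i'.
So dapalzebm → dapalzibm.

dapalzibm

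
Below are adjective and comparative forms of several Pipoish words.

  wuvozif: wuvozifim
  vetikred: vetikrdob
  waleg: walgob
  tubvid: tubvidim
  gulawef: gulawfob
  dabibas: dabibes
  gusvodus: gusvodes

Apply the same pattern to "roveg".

rovgob

"roveg" has last vowel 'e'. The stems whose last vowel is 'e' (vetikred → vetikrdob, waleg → walgob, gulawef → gulawfob) delete the last vowel and add -ob.
So roveg → rovgob.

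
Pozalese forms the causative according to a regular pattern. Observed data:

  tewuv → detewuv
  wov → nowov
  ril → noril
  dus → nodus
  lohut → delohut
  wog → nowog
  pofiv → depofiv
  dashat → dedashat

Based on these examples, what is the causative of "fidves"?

defidves

pofiv and wov both end in -v yet inflect differently (depofiv, nowov), so the final letter is not what conditions the rule; the number of vowels is.
"fidves" has 2 vowels. The stems with 2 vowels (pofiv → depofiv, tewuv → detewuv, lohut → delohut) add the prefix de-.
The other pattern: stems with 1 vowel add the prefix no-.
So fidves → defidves.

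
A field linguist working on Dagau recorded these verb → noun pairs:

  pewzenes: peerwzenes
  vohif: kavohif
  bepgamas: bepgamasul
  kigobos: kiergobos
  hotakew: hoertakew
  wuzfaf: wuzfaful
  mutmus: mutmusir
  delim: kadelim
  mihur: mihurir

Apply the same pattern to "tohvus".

"tohvus" has last vowel 'u'. The stems whose last vowel is 'u' (mihur → mihurir, mutmus → mutmusir) add -ir.
The other patterns: stems whose last vowel is 'i' add the prefix ka-; stems whose last vowel is 'a' add -ul; stems whose last vowel is 'e' or 'o' insert -er- after the first vowel.
So tohvus → tohvusir.

tohvusir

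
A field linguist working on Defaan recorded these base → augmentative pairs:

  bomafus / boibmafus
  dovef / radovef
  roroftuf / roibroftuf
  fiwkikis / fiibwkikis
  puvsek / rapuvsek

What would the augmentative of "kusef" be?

rakusef

roroftuf and dovef both end in -f yet inflect differently (roibroftuf, radovef), so the final letter is not what conditions the rule; the number of vowels is.
"kusef" has 2 vowels. The stems with 2 vowels (dovef → radovef, puvsek → rapuvsek) add the prefix ra-.
So kusef → rakusef.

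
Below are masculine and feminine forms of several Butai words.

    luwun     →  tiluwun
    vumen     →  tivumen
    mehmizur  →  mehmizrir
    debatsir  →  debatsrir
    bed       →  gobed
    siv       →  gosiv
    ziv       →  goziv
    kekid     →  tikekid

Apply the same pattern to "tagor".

bed and kekid both end in -d yet inflect differently (gobed, tikekid), so the final letter is not what conditions the rule; the number of vowels is.
"tagor" has 2 vowels. The stems with 2 vowels (vumen → tivumen, kekid → tikekid, luwun → tiluwun) add the prefix ti-.
So tagor → titagor.

titagor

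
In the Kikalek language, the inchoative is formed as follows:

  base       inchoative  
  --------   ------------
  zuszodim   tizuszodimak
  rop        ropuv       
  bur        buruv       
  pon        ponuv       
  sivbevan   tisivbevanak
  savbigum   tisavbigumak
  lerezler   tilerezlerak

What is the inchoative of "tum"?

tumuv

"tum" has 1 vowel. The stems with 1 vowel (bur → buruv, rop → ropuv, pon → ponuv) add -uv.
So tum → tumuv.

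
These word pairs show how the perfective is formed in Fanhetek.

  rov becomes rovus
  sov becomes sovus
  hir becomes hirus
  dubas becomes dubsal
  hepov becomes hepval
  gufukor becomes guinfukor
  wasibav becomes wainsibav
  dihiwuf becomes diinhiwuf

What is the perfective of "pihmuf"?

"pihmuf" has 2 vowels. The stems with 2 vowels (dubas → dubsal, hepov → hepval) delete the last vowel and add -al.
So pihmuf → pihmfal.

pihmfal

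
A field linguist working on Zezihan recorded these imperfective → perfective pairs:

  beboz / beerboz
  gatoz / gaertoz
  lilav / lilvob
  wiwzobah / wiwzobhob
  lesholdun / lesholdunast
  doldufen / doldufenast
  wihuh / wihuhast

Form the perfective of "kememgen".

wiwzobah and wihuh both end in -h yet inflect differently (wiwzobhob, wihuhast), so the final letter is not what conditions the rule; the last vowel is.
"kememgen" has last vowel 'e'. The one such stem in the data (doldufen → doldufenast) adds -ast, so the same rule applies.
The other patterns: stems whose last vowel is 'o' insert -er- after the first vowel; stems whose last vowel is 'a' delete the last vowel and add -ob.
So kememgen → kememgenast.

kememgenast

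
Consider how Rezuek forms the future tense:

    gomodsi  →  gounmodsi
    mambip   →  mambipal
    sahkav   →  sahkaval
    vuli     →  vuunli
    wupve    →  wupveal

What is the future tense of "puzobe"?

puzobeal

vuli and mambip both have last vowel 'i' yet inflect differently (vuunli, mambipal), so the last vowel is not what conditions the rule; the final letter is.
"puzobe" ends in -e. The one such stem in the data (wupve → wupveal) adds -al, so the same rule applies.
The other pattern: stems ending in -i insert -un- after the first vowel.
So puzobe → puzobeal.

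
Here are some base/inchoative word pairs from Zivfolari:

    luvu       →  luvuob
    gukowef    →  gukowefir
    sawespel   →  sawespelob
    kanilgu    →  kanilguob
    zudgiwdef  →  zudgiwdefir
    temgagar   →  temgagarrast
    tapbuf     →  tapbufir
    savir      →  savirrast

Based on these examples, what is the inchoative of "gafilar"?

gafilarrast

"gafilar" ends in -r. The stems ending in -r (temgagar → temgagarrast, savir → savirrast) double the final consonant and add -ast.
So gafilar → gafilarrast.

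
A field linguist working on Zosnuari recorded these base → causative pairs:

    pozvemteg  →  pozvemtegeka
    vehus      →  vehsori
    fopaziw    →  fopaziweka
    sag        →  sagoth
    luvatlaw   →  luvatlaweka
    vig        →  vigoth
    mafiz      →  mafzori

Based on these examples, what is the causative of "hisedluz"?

hisedluzeka

"hisedluz" has 3 vowels. The stems with 3 vowels (fopaziw → fopaziweka, luvatlaw → luvatlaweka, pozvemteg → pozvemtegeka) add -eka.
So hisedluz → hisedluzeka.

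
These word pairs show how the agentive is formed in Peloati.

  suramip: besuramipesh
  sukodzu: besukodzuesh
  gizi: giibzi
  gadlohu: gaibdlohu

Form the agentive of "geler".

sukodzu and gadlohu both end in -u yet inflect differently (besukodzuesh, gaibdlohu), so the final letter is not what conditions the rule; the first letter is.
"geler" begins with g-. The stems beginning with g- (gadlohu → gaibdlohu, gizi → giibzi) insert -ib- after the first vowel.
The other pattern: stems beginning with s- add be- … -esh around the stem.
So geler → geibler.

geibler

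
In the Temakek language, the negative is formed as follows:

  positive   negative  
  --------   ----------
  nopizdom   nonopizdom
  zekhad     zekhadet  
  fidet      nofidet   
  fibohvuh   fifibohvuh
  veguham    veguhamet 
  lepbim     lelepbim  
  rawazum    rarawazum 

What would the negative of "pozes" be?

"pozes" has last vowel 'e'. The one such stem in the data (fidet → nofidet) adds the prefix no-, so the same rule applies.
The other patterns: stems whose last vowel is 'i' or 'u' repeat the first consonant+vowel as a prefix; stems whose last vowel is 'a' add -et.
So pozes → nopozes.

nopozes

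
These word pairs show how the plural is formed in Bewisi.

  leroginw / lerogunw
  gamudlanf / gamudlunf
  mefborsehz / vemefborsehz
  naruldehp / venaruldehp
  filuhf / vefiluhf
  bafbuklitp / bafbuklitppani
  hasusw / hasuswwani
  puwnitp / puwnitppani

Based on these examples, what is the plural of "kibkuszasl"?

gamudlanf and filuhf both end in -f yet inflect differently (gamudlunf, vefiluhf), so the final letter is not what conditions the rule; the second-to-last letter is.
"kibkuszasl" has second-to-last letter 's'. The one such stem in the data (hasusw → hasuswwani) doubles the final consonant and adds -ani (as do bafbuklitp, puwnitp), so the same rule applies.
So kibkuszasl → kibkuszasllani.

kibkuszasllani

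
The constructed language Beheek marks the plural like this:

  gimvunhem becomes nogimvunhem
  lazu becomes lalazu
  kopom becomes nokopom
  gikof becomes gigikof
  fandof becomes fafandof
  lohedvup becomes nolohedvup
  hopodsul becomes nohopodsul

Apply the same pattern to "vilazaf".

"vilazaf" ends in -f. The stems ending in -f (fandof → fafandof, gikof → gigikof) repeat the first consonant+vowel as a prefix.
So vilazaf → vivilazaf.

vivilazaf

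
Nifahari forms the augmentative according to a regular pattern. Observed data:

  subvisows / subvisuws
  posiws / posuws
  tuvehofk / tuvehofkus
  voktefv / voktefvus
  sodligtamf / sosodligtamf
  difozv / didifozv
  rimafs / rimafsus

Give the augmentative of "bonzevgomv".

"bonzevgomv" has second-to-last letter 'm'. The one such stem in the data (sodligtamf → sosodligtamf) repeats the first consonant+vowel as a prefix (as does difozv), so the same rule applies.
The other patterns: stems whose second-to-last letter is 'w' change the last vowel to 'u'; stems whose second-to-last letter is 'f' add -us.
So bonzevgomv → bobonzevgomv.

bobonzevgomv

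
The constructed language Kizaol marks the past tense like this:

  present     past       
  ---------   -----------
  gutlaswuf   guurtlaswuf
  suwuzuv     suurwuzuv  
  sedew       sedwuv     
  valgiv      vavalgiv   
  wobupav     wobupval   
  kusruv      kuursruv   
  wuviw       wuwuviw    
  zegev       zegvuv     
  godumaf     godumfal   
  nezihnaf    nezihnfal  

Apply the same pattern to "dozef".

dozfuv

wobupav and valgiv both end in -v yet inflect differently (wobupval, vavalgiv), so the final letter is not what conditions the rule; the last vowel is.
"dozef" has last vowel 'e'. The stems whose last vowel is 'e' (sedew → sedwuv, zegev → zegvuv) delete the last vowel and add -uv.
So dozef → dozfuv.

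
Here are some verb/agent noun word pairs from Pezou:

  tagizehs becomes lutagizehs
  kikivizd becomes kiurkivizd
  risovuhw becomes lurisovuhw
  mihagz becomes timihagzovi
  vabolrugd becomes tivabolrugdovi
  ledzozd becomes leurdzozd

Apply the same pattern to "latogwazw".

vabolrugd and kikivizd both end in -d yet inflect differently (tivabolrugdovi, kiurkivizd), so the final letter is not what conditions the rule; the second-to-last letter is.
"latogwazw" has second-to-last letter 'z'. The stems whose second-to-last letter is 'z' (kikivizd → kiurkivizd, ledzozd → leurdzozd) insert -ur- after the first vowel.
So latogwazw → laurtogwazw.

laurtogwazw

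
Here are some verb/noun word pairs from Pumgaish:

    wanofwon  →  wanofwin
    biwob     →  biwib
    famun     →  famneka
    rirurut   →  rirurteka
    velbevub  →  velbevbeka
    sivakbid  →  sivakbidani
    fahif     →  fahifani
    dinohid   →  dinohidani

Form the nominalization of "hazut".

hazteka

"hazut" has last vowel 'u'. The stems whose last vowel is 'u' (famun → famneka, rirurut → rirurteka, velbevub → velbevbeka) delete the last vowel and add -eka.
So hazut → hazteka.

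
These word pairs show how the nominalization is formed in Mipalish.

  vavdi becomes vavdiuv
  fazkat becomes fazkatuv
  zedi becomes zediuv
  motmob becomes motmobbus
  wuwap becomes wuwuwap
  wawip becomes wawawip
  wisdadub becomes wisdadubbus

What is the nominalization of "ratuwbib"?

wuwap and fazkat both have last vowel 'a' yet inflect differently (wuwuwap, fazkatuv), so the last vowel is not what conditions the rule; the final letter is.
"ratuwbib" ends in -b. The stems ending in -b (wisdadub → wisdadubbus, motmob → motmobbus) double the final consonant and add -us.
The other patterns: stems ending in -p repeat the first consonant+vowel as a prefix; stems ending in -i or -t add -uv.
So ratuwbib → ratuwbibbus.

ratuwbibbus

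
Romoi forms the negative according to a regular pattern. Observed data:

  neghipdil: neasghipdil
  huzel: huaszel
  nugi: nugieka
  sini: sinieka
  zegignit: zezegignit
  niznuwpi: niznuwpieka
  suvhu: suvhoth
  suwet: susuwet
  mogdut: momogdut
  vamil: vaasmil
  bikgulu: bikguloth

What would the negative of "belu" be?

beloth

niznuwpi and neghipdil both have last vowel 'i' yet inflect differently (niznuwpieka, neasghipdil), so the last vowel is not what conditions the rule; the final letter is.
"belu" ends in -u. The stems ending in -u (suvhu → suvhoth, bikgulu → bikguloth) drop the final letter and add -oth.
The other patterns: stems ending in -i add -eka; stems ending in -l insert -as- after the first vowel; stems ending in -t repeat the first consonant+vowel as a prefix.
So belu → beloth.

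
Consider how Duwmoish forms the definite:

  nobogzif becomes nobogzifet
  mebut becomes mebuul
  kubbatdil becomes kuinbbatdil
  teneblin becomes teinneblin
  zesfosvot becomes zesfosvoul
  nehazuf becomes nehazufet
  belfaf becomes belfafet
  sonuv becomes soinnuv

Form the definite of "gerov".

"gerov" ends in -v. The one such stem in the data (sonuv → soinnuv) inserts -in- after the first vowel (as do kubbatdil, teneblin), so the same rule applies.
The other patterns: stems ending in -t drop the final letter and add -ul; stems ending in -f add -et.
So gerov → geinrov.

geinrov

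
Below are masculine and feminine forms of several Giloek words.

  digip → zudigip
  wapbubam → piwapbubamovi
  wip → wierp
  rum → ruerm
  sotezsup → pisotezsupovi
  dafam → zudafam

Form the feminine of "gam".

"gam" has 1 vowel. The stems with 1 vowel (wip → wierp, rum → ruerm) insert -er- after the first vowel.
The other patterns: stems with 2 vowels add the prefix zu-; stems with 3 vowels add pi- … -ovi around the stem.
So gam → gaerm.

gaerm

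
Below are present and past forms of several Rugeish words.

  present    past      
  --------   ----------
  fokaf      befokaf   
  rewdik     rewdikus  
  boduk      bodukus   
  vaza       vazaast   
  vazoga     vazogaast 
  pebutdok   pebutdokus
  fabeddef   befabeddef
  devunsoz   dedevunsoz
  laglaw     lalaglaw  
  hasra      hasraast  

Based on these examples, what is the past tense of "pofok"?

pofokus

hasra and fokaf both have last vowel 'a' yet inflect differently (hasraast, befokaf), so the last vowel is not what conditions the rule; the final letter is.
"pofok" ends in -k. The stems ending in -k (rewdik → rewdikus, boduk → bodukus, pebutdok → pebutdokus) add -us.
So pofok → pofokus.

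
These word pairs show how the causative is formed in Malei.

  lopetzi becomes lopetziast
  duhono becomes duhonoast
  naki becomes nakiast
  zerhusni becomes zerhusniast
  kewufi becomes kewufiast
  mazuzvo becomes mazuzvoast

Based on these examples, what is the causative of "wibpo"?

Every pair shown (lopetzi → lopetziast, duhono → duhonoast, naki → nakiast, …) follows the same rule: add -ast.
So wibpo → wibpoast.

wibpoast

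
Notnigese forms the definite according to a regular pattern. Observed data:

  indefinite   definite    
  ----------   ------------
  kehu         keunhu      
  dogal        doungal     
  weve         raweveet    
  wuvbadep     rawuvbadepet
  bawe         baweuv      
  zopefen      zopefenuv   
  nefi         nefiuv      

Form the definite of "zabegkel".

zabegkeluv

weve and bawe both end in -e yet inflect differently (raweveet, baweuv), so the final letter is not what conditions the rule; the first letter is.
"zabegkel" begins with z-. The one such stem in the data (zopefen → zopefenuv) adds -uv, so the same rule applies.
The other patterns: stems beginning with d- or k- insert -un- after the first vowel; stems beginning with w- add ra- … -et around the stem.
So zabegkel → zabegkeluv.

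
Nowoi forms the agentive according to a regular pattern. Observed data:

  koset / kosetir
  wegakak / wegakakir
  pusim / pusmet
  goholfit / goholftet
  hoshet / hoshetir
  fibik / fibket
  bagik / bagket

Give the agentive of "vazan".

vazanir

goholfit and koset both end in -t yet inflect differently (goholftet, kosetir), so the final letter is not what conditions the rule; the last vowel is.
"vazan" has last vowel 'a'. The one such stem in the data (wegakak → wegakakir) adds -ir, so the same rule applies.
The other pattern: stems whose last vowel is 'i' delete the last vowel and add -et.
So vazan → vazanir.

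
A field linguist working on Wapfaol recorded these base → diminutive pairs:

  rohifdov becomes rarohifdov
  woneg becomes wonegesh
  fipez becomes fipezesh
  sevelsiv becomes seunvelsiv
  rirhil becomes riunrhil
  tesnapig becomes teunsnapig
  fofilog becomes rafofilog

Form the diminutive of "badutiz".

fofilog and tesnapig both end in -g yet inflect differently (rafofilog, teunsnapig), so the final letter is not what conditions the rule; the last vowel is.
"badutiz" has last vowel 'i'. The stems whose last vowel is 'i' (tesnapig → teunsnapig, sevelsiv → seunvelsiv, rirhil → riunrhil) insert -un- after the first vowel.
So badutiz → baundutiz.

baundutiz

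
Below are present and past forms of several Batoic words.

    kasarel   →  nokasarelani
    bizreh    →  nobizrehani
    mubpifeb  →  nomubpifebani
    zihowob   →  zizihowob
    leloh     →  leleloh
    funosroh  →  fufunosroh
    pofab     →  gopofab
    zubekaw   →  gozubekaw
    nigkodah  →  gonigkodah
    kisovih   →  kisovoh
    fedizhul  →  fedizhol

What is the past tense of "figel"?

nofigelani

"figel" has last vowel 'e'. The stems whose last vowel is 'e' (kasarel → nokasarelani, bizreh → nobizrehani, mubpifeb → nomubpifebani) add no- … -ani around the stem.
So figel → nofigelani.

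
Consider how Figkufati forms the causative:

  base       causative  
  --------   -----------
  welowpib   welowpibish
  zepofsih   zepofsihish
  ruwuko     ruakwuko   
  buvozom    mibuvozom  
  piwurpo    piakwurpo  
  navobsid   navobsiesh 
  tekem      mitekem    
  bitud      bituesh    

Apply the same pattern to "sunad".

piwurpo and buvozom both have last vowel 'o' yet inflect differently (piakwurpo, mibuvozom), so the last vowel is not what conditions the rule; the final letter is.
"sunad" ends in -d. The stems ending in -d (bitud → bituesh, navobsid → navobsiesh) drop the final letter and add -esh.
The other patterns: stems ending in -o insert -ak- after the first vowel; stems ending in -m add the prefix mi-; stems ending in -b or -h add -ish.
So sunad → sunaesh.

sunaesh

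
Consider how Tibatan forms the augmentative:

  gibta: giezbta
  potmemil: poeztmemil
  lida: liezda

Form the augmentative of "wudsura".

Every pair shown (gibta → giezbta, potmemil → poeztmemil, lida → liezda) follows the same rule: insert -ez- after the first vowel.
So wudsura → wuezdsura.

wuezdsura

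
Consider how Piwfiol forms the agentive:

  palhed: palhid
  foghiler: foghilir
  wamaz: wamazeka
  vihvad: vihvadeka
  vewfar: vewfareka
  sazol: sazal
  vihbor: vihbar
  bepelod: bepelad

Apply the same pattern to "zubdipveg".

zubdipvig

"zubdipveg" has last vowel 'e'. The stems whose last vowel is 'e' (palhed → palhid, foghiler → foghilir) change the last vowel to 'i'.
The other patterns: stems whose last vowel is 'a' add -eka; stems whose last vowel is 'o' change the last vowel to 'a'.
So zubdipveg → zubdipvig.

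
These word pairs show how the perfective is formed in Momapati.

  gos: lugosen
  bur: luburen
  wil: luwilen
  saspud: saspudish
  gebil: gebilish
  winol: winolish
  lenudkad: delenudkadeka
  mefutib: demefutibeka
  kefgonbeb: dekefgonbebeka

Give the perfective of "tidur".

"tidur" has 2 vowels. The stems with 2 vowels (saspud → saspudish, gebil → gebilish, winol → winolish) add -ish.
So tidur → tidurish.

tidurish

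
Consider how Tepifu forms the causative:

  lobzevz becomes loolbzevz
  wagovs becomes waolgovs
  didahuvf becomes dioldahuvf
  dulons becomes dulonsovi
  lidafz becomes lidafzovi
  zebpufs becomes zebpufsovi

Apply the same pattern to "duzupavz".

duolzupavz

wagovs and dulons both end in -s yet inflect differently (waolgovs, dulonsovi), so the final letter is not what conditions the rule; the second-to-last letter is.
"duzupavz" has second-to-last letter 'v'. The stems whose second-to-last letter is 'v' (lobzevz → loolbzevz, wagovs → waolgovs, didahuvf → dioldahuvf) insert -ol- after the first vowel.
The other pattern: stems whose second-to-last letter is 'f' or 'n' add -ovi.
So duzupavz → duolzupavz.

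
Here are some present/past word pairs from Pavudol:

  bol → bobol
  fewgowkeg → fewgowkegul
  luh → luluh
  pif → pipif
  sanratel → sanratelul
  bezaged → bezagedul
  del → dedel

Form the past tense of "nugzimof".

"nugzimof" has 3 vowels. The stems with 3 vowels (bezaged → bezagedul, sanratel → sanratelul, fewgowkeg → fewgowkegul) add -ul.
So nugzimof → nugzimoful.

nugzimoful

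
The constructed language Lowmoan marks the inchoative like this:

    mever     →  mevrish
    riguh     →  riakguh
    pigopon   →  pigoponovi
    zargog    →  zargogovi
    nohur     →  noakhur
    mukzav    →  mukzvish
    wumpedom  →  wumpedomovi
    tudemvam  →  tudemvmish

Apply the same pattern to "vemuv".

veakmuv

nohur and mever both end in -r yet inflect differently (noakhur, mevrish), so the final letter is not what conditions the rule; the last vowel is.
"vemuv" has last vowel 'u'. The stems whose last vowel is 'u' (nohur → noakhur, riguh → riakguh) insert -ak- after the first vowel.
So vemuv → veakmuv.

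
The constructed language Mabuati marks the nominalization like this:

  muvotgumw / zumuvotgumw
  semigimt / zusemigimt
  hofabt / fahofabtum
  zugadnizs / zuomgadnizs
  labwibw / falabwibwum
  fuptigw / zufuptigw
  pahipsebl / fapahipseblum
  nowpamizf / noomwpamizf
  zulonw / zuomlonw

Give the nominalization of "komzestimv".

zulonw and labwibw both end in -w yet inflect differently (zuomlonw, falabwibwum), so the final letter is not what conditions the rule; the second-to-last letter is.
"komzestimv" has second-to-last letter 'm'. The stems whose second-to-last letter is 'm' (muvotgumw → zumuvotgumw, semigimt → zusemigimt) add the prefix zu-.
So komzestimv → zukomzestimv.

zukomzestimv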